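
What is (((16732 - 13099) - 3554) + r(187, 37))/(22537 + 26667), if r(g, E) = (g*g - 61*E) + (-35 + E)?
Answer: 32793/49204 ≈ 0.66647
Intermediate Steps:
r(g, E) = -35 + g² - 60*E (r(g, E) = (g² - 61*E) + (-35 + E) = -35 + g² - 60*E)
(((16732 - 13099) - 3554) + r(187, 37))/(22537 + 26667) = (((16732 - 13099) - 3554) + (-35 + 187² - 60*37))/(22537 + 26667) = ((3633 - 3554) + (-35 + 34969 - 2220))/49204 = (79 + 32714)*(1/49204) = 32793*(1/49204) = 32793/49204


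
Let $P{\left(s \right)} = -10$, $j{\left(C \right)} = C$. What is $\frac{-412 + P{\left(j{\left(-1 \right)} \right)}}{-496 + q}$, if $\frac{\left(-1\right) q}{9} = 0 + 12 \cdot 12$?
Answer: $\frac{211}{896} \approx 0.23549$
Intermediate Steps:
$q = -1296$ ($q = - 9 \left(0 + 12 \cdot 12\right) = - 9 \left(0 + 144\right) = \left(-9\right) 144 = -1296$)
$\frac{-412 + P{\left(j{\left(-1 \right)} \right)}}{-496 + q} = \frac{-412 - 10}{-496 - 1296} = - \frac{422}{-1792} = \left(-422\right) \left(- \frac{1}{1792}\right) = \frac{211}{896}$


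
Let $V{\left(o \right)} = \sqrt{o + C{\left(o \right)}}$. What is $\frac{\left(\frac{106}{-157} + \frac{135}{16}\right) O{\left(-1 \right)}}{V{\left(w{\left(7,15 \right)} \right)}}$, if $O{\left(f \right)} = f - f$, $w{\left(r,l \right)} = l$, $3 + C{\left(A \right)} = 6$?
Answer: $0$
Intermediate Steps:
$C{\left(A \right)} = 3$ ($C{\left(A \right)} = -3 + 6 = 3$)
$O{\left(f \right)} = 0$
$V{\left(o \right)} = \sqrt{3 + o}$ ($V{\left(o \right)} = \sqrt{o + 3} = \sqrt{3 + o}$)
$\frac{\left(\frac{106}{-157} + \frac{135}{16}\right) O{\left(-1 \right)}}{V{\left(w{\left(7,15 \right)} \right)}} = \frac{\left(\frac{106}{-157} + \frac{135}{16}\right) 0}{\sqrt{3 + 15}} = \frac{\left(106 \left(- \frac{1}{157}\right) + 135 \cdot \frac{1}{16}\right) 0}{\sqrt{18}} = \frac{\left(- \frac{106}{157} + \frac{135}{16}\right) 0}{3 \sqrt{2}} = \frac{19499}{2512} \cdot 0 \frac{\sqrt{2}}{6} = 0 \frac{\sqrt{2}}{6} = 0$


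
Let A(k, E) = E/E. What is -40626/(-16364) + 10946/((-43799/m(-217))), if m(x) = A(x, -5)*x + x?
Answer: 5679829105/51194774 ≈ 110.95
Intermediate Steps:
A(k, E) = 1
m(x) = 2*x (m(x) = 1*x + x = x + x = 2*x)
-40626/(-16364) + 10946/((-43799/m(-217))) = -40626/(-16364) + 10946/((-43799/(2*(-217)))) = -40626*(-1/16364) + 10946/((-43799/(-434))) = 20313/8182 + 10946/((-43799*(-1/434))) = 20313/8182 + 10946/(6257/62) = 20313/8182 + 10946*(62/6257) = 20313/8182 + 678652/6257 = 5679829105/51194774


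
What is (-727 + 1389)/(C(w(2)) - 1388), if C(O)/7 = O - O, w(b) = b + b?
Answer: -331/694 ≈ -0.47695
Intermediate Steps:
w(b) = 2*b
C(O) = 0 (C(O) = 7*(O - O) = 7*0 = 0)
(-727 + 1389)/(C(w(2)) - 1388) = (-727 + 1389)/(0 - 1388) = 662/(-1388) = 662*(-1/1388) = -331/694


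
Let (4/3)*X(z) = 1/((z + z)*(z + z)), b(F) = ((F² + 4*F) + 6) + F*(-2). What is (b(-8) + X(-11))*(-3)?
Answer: -313641/1936 ≈ -162.00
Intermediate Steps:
b(F) = 6 + F² + 2*F (b(F) = (6 + F² + 4*F) - 2*F = 6 + F² + 2*F)
X(z) = 3/(16*z²) (X(z) = 3/(4*(((z + z)*(z + z)))) = 3/(4*(((2*z)*(2*z)))) = 3/(4*((4*z²))) = 3*(1/(4*z²))/4 = 3/(16*z²))
(b(-8) + X(-11))*(-3) = ((6 + (-8)² + 2*(-8)) + (3/16)/(-11)²)*(-3) = ((6 + 64 - 16) + (3/16)*(1/121))*(-3) = (54 + 3/1936)*(-3) = (104547/1936)*(-3) = -313641/1936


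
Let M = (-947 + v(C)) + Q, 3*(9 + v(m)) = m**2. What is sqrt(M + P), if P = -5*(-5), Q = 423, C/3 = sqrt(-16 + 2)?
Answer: 5*I*sqrt(22) ≈ 23.452*I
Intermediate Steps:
C = 3*I*sqrt(14) (C = 3*sqrt(-16 + 2) = 3*sqrt(-14) = 3*(I*sqrt(14)) = 3*I*sqrt(14) ≈ 11.225*I)
v(m) = -9 + m**2/3
M = -575 (M = (-947 + (-9 + (3*I*sqrt(14))**2/3)) + 423 = (-947 + (-9 + (1/3)*(-126))) + 423 = (-947 + (-9 - 42)) + 423 = (-947 - 51) + 423 = -998 + 423 = -575)
P = 25
sqrt(M + P) = sqrt(-575 + 25) = sqrt(-550) = 5*I*sqrt(22)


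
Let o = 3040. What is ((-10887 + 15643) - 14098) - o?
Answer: -12382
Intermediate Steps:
((-10887 + 15643) - 14098) - o = ((-10887 + 15643) - 14098) - 1*3040 = (4756 - 14098) - 3040 = -9342 - 3040 = -12382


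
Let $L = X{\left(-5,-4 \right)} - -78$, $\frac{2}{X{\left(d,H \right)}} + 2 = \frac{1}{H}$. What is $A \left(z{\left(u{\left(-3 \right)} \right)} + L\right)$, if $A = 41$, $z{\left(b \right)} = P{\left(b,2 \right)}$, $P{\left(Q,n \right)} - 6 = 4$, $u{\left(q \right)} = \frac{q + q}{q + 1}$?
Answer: $\frac{32144}{9} \approx 3571.6$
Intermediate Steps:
$X{\left(d,H \right)} = \frac{2}{-2 + \frac{1}{H}}$
$u{\left(q \right)} = \frac{2 q}{1 + q}$
$P{\left(Q,n \right)} = 10$ ($P{\left(Q,n \right)} = 6 + 4 = 10$)
$z{\left(b \right)} = 10$
$L = \frac{694}{9}$ ($L = \left(-2\right) \left(-4\right) \frac{1}{-1 + 2 \left(-4\right)} - -78 = \left(-2\right) \left(-4\right) \frac{1}{-1 - 8} + 78 = \left(-2\right) \left(-4\right) \frac{1}{-9} + 78 = \left(-2\right) \left(-4\right) \left(- \frac{1}{9}\right) + 78 = - \frac{8}{9} + 78 = \frac{694}{9} \approx 77.111$)
$A \left(z{\left(u{\left(-3 \right)} \right)} + L\right) = 41 \left(10 + \frac{694}{9}\right) = 41 \cdot \frac{784}{9} = \frac{32144}{9}$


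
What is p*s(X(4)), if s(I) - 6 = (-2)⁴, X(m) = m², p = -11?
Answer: -242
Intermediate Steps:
s(I) = 22 (s(I) = 6 + (-2)⁴ = 6 + 16 = 22)
p*s(X(4)) = -11*22 = -242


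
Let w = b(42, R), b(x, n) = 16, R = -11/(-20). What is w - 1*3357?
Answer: -3341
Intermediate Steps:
R = 11/20 (R = -11*(-1/20) = 11/20 ≈ 0.55000)
w = 16
w - 1*3357 = 16 - 1*3357 = 16 - 3357 = -3341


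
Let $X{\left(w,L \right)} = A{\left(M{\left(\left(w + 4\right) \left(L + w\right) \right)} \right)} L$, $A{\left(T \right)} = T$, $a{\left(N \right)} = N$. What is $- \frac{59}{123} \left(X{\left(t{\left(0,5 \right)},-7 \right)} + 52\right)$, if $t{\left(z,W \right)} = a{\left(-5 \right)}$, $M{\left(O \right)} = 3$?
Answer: $- \frac{1829}{123} \approx -14.87$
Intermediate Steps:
$t{\left(z,W \right)} = -5$
$X{\left(w,L \right)} = 3 L$
$- \frac{59}{123} \left(X{\left(t{\left(0,5 \right)},-7 \right)} + 52\right) = - \frac{59}{123} \left(3 \left(-7\right) + 52\right) = \left(-59\right) \frac{1}{123} \left(-21 + 52\right) = \left(- \frac{59}{123}\right) 31 = - \frac{1829}{123}$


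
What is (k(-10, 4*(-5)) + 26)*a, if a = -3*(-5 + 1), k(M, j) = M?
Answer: 192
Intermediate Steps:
a = 12 (a = -3*(-4) = 12)
(k(-10, 4*(-5)) + 26)*a = (-10 + 26)*12 = 16*12 = 192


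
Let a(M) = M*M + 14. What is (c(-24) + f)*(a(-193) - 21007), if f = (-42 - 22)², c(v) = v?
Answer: 66194432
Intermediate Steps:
a(M) = 14 + M² (a(M) = M² + 14 = 14 + M²)
f = 4096 (f = (-64)² = 4096)
(c(-24) + f)*(a(-193) - 21007) = (-24 + 4096)*((14 + (-193)²) - 21007) = 4072*((14 + 37249) - 21007) = 4072*(37263 - 21007) = 4072*16256 = 66194432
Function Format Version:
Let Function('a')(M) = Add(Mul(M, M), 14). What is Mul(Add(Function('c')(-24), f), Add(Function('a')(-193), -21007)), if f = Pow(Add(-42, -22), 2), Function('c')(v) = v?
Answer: 66194432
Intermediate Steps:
Function('a')(M) = Add(14, Pow(M, 2)) (Function('a')(M) = Add(Pow(M, 2), 14) = Add(14, Pow(M, 2)))
f = 4096 (f = Pow(-64, 2) = 4096)
Mul(Add(Function('c')(-24), f), Add(Function('a')(-193), -21007)) = Mul(Add(-24, 4096), Add(Add(14, Pow(-193, 2)), -21007)) = Mul(4072, Add(Add(14, 37249), -21007)) = Mul(4072, Add(37263, -21007)) = Mul(4072, 16256) = 66194432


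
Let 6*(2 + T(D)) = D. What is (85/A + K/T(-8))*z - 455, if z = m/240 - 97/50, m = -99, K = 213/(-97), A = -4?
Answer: -315489873/776000 ≈ -406.56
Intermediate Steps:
T(D) = -2 + D/6
K = -213/97 (K = 213*(-1/97) = -213/97 ≈ -2.1959)
z = -941/400 (z = -99/240 - 97/50 = -99*1/240 - 97*1/50 = -33/80 - 97/50 = -941/400 ≈ -2.3525)
(85/A + K/T(-8))*z - 455 = (85/(-4) - 213/(97*(-2 + (⅙)*(-8))))*(-941/400) - 455 = (85*(-¼) - 213/(97*(-2 - 4/3)))*(-941/400) - 455 = (-85/4 - 213/(97*(-10/3)))*(-941/400) - 455 = (-85/4 - 213/97*(-3/10))*(-941/400) - 455 = (-85/4 + 639/970)*(-941/400) - 455 = -39947/1940*(-941/400) - 455 = 37590127/776000 - 455 = -315489873/776000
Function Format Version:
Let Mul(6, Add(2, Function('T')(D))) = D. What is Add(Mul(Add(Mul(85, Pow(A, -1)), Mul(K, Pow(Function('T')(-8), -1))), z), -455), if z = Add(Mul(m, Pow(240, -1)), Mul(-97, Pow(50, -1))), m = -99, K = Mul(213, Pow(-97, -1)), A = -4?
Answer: Rational(-315489873, 776000) ≈ -406.56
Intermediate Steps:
Function('T')(D) = Add(-2, Mul(Rational(1, 6), D))
K = Rational(-213, 97) (K = Mul(213, Rational(-1, 97)) = Rational(-213, 97) ≈ -2.1959)
z = Rational(-941, 400) (z = Add(Mul(-99, Pow(240, -1)), Mul(-97, Pow(50, -1))) = Add(Mul(-99, Rational(1, 240)), Mul(-97, Rational(1, 50))) = Add(Rational(-33, 80), Rational(-97, 50)) = Rational(-941, 400) ≈ -2.3525)
Add(Mul(Add(Mul(85, Pow(A, -1)), Mul(K, Pow(Function('T')(-8), -1))), z), -455) = Add(Mul(Add(Mul(85, Pow(-4, -1)), Mul(Rational(-213, 97), Pow(Add(-2, Mul(Rational(1, 6), -8)), -1))), Rational(-941, 400)), -455) = Add(Mul(Add(Mul(85, Rational(-1, 4)), Mul(Rational(-213, 97), Pow(Add(-2, Rational(-4, 3)), -1))), Rational(-941, 400)), -455) = Add(Mul(Add(Rational(-85, 4), Mul(Rational(-213, 97), Pow(Rational(-10, 3), -1))), Rational(-941, 400)), -455) = Add(Mul(Add(Rational(-85, 4), Mul(Rational(-213, 97), Rational(-3, 10))), Rational(-941, 400)), -455) = Add(Mul(Add(Rational(-85, 4), Rational(639, 970)), Rational(-941, 400)), -455) = Add(Mul(Rational(-39947, 1940), Rational(-941, 400)), -455) = Add(Rational(37590127, 776000), -455) = Rational(-315489873, 776000)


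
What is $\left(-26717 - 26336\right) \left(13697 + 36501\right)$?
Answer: $-2663154494$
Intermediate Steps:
$\left(-26717 - 26336\right) \left(13697 + 36501\right) = \left(-53053\right) 50198 = -2663154494$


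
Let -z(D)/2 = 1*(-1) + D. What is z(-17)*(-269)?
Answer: -9684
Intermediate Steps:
z(D) = 2 - 2*D (z(D) = -2*(1*(-1) + D) = -2*(-1 + D) = 2 - 2*D)
z(-17)*(-269) = (2 - 2*(-17))*(-269) = (2 + 34)*(-269) = 36*(-269) = -9684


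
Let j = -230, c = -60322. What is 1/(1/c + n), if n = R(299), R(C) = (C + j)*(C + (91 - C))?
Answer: 60322/378761837 ≈ 0.00015926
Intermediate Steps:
R(C) = -20930 + 91*C (R(C) = (C - 230)*(C + (91 - C)) = (-230 + C)*91 = -20930 + 91*C)
n = 6279 (n = -20930 + 91*299 = -20930 + 27209 = 6279)
1/(1/c + n) = 1/(1/(-60322) + 6279) = 1/(-1/60322 + 6279) = 1/(378761837/60322) = 60322/378761837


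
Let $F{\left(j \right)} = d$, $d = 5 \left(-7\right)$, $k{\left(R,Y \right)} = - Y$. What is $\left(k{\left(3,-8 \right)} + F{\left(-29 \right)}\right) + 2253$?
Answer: $2226$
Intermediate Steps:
$d = -35$
$F{\left(j \right)} = -35$
$\left(k{\left(3,-8 \right)} + F{\left(-29 \right)}\right) + 2253 = \left(\left(-1\right) \left(-8\right) - 35\right) + 2253 = \left(8 - 35\right) + 2253 = -27 + 2253 = 2226$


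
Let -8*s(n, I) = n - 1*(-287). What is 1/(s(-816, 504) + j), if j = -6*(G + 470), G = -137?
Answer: -8/15455 ≈ -0.00051763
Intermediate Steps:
s(n, I) = -287/8 - n/8 (s(n, I) = -(n - 1*(-287))/8 = -(n + 287)/8 = -(287 + n)/8 = -287/8 - n/8)
j = -1998 (j = -6*(-137 + 470) = -6*333 = -1998)
1/(s(-816, 504) + j) = 1/((-287/8 - ⅛*(-816)) - 1998) = 1/((-287/8 + 102) - 1998) = 1/(529/8 - 1998) = 1/(-15455/8) = -8/15455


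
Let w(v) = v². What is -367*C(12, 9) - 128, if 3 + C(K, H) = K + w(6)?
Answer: -16643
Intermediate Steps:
C(K, H) = 33 + K (C(K, H) = -3 + (K + 6²) = -3 + (K + 36) = -3 + (36 + K) = 33 + K)
-367*C(12, 9) - 128 = -367*(33 + 12) - 128 = -367*45 - 128 = -16515 - 128 = -16643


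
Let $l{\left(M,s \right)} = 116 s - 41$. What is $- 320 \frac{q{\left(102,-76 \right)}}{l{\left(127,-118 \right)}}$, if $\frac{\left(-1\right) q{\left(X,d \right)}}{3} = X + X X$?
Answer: $- \frac{10085760}{13729} \approx -734.63$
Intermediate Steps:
$l{\left(M,s \right)} = -41 + 116 s$
$q{\left(X,d \right)} = - 3 X - 3 X^{2}$ ($q{\left(X,d \right)} = - 3 \left(X + X X\right) = - 3 \left(X + X^{2}\right) = - 3 X - 3 X^{2}$)
$- 320 \frac{q{\left(102,-76 \right)}}{l{\left(127,-118 \right)}} = - 320 \frac{\left(-3\right) 102 \left(1 + 102\right)}{-41 + 116 \left(-118\right)} = - 320 \frac{\left(-3\right) 102 \cdot 103}{-41 - 13688} = - 320 \left(- \frac{31518}{-13729}\right) = - 320 \left(\left(-31518\right) \left(- \frac{1}{13729}\right)\right) = \left(-320\right) \frac{31518}{13729} = - \frac{10085760}{13729}$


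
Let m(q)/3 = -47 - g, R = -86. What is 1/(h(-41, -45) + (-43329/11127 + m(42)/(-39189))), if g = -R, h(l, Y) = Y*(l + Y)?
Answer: 48450667/187315905678 ≈ 0.00025866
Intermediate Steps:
h(l, Y) = Y*(Y + l)
g = 86 (g = -1*(-86) = 86)
m(q) = -399 (m(q) = 3*(-47 - 1*86) = 3*(-47 - 86) = 3*(-133) = -399)
1/(h(-41, -45) + (-43329/11127 + m(42)/(-39189))) = 1/(-45*(-45 - 41) + (-43329/11127 - 399/(-39189))) = 1/(-45*(-86) + (-43329*1/11127 - 399*(-1/39189))) = 1/(3870 + (-14443/3709 + 133/13063)) = 1/(3870 - 188175612/48450667) = 1/(187315905678/48450667) = 48450667/187315905678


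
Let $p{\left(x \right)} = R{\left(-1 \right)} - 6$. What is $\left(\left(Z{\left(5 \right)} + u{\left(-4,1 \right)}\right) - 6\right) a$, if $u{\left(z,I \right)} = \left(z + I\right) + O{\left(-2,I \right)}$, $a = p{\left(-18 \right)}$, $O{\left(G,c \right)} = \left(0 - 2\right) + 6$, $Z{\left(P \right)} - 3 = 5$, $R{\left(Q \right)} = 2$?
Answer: $-12$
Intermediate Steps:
$Z{\left(P \right)} = 8$ ($Z{\left(P \right)} = 3 + 5 = 8$)
$O{\left(G,c \right)} = 4$ ($O{\left(G,c \right)} = -2 + 6 = 4$)
$p{\left(x \right)} = -4$ ($p{\left(x \right)} = 2 - 6 = -4$)
$a = -4$
$u{\left(z,I \right)} = 4 + I + z$ ($u{\left(z,I \right)} = \left(z + I\right) + 4 = \left(I + z\right) + 4 = 4 + I + z$)
$\left(\left(Z{\left(5 \right)} + u{\left(-4,1 \right)}\right) - 6\right) a = \left(\left(8 + \left(4 + 1 - 4\right)\right) - 6\right) \left(-4\right) = \left(\left(8 + 1\right) - 6\right) \left(-4\right) = \left(9 - 6\right) \left(-4\right) = 3 \left(-4\right) = -12$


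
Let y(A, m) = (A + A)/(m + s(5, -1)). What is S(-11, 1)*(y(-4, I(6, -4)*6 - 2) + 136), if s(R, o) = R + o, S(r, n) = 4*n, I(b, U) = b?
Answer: 10320/19 ≈ 543.16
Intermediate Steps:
y(A, m) = 2*A/(4 + m) (y(A, m) = (A + A)/(m + (5 - 1)) = (2*A)/(m + 4) = (2*A)/(4 + m) = 2*A/(4 + m))
S(-11, 1)*(y(-4, I(6, -4)*6 - 2) + 136) = (4*1)*(2*(-4)/(4 + (6*6 - 2)) + 136) = 4*(2*(-4)/(4 + (36 - 2)) + 136) = 4*(2*(-4)/(4 + 34) + 136) = 4*(2*(-4)/38 + 136) = 4*(2*(-4)*(1/38) + 136) = 4*(-4/19 + 136) = 4*(2580/19) = 10320/19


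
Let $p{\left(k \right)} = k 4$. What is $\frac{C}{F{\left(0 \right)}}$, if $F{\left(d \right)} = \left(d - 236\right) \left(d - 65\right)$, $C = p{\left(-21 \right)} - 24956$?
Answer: $- \frac{1252}{767} \approx -1.6323$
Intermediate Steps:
$p{\left(k \right)} = 4 k$
$C = -25040$ ($C = 4 \left(-21\right) - 24956 = -84 - 24956 = -25040$)
$F{\left(d \right)} = \left(-236 + d\right) \left(-65 + d\right)$
$\frac{C}{F{\left(0 \right)}} = - \frac{25040}{15340 + 0^{2} - 0} = - \frac{25040}{15340 + 0 + 0} = - \frac{25040}{15340} = \left(-25040\right) \frac{1}{15340} = - \frac{1252}{767}$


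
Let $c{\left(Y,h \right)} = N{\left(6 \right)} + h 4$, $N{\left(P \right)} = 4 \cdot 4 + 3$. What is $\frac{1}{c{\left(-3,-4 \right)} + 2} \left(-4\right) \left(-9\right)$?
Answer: $\frac{36}{5} \approx 7.2$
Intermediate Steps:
$N{\left(P \right)} = 19$ ($N{\left(P \right)} = 16 + 3 = 19$)
$c{\left(Y,h \right)} = 19 + 4 h$ ($c{\left(Y,h \right)} = 19 + h 4 = 19 + 4 h$)
$\frac{1}{c{\left(-3,-4 \right)} + 2} \left(-4\right) \left(-9\right) = \frac{1}{\left(19 + 4 \left(-4\right)\right) + 2} \left(-4\right) \left(-9\right) = \frac{1}{\left(19 - 16\right) + 2} \left(-4\right) \left(-9\right) = \frac{1}{3 + 2} \left(-4\right) \left(-9\right) = \frac{1}{5} \left(-4\right) \left(-9\right) = \left(- \frac{4}{5}\right) \left(-9\right) = \frac{36}{5}$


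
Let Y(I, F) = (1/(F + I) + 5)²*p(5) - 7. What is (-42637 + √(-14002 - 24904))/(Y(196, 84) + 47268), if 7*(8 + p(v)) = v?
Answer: -23399185600/25836733949 + 3841600*I*√794/25836733949 ≈ -0.90566 + 0.0041897*I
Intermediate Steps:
p(v) = -8 + v/7
Y(I, F) = -7 - 51*(5 + 1/(F + I))²/7 (Y(I, F) = (1/(F + I) + 5)²*(-8 + (⅐)*5) - 7 = (5 + 1/(F + I))²*(-8 + 5/7) - 7 = (5 + 1/(F + I))²*(-51/7) - 7 = -51*(5 + 1/(F + I))²/7 - 7 = -7 - 51*(5 + 1/(F + I))²/7)
(-42637 + √(-14002 - 24904))/(Y(196, 84) + 47268) = (-42637 + √(-14002 - 24904))/((-7 - 51*(1 + 5*84 + 5*196)²/(7*(84 + 196)²)) + 47268) = (-42637 + √(-38906))/((-7 - 51/7*(1 + 420 + 980)²/280²) + 47268) = (-42637 + 7*I*√794)/((-7 - 51/7*1/78400*1401²) + 47268) = (-42637 + 7*I*√794)/((-7 - 51/7*1/78400*1962801) + 47268) = (-42637 + 7*I*√794)/((-7 - 100102851/548800) + 47268) = (-42637 + 7*I*√794)/(-103944451/548800 + 47268) = (-42637 + 7*I*√794)/(25836733949/548800) = (-42637 + 7*I*√794)*(548800/25836733949) = -23399185600/25836733949 + 3841600*I*√794/25836733949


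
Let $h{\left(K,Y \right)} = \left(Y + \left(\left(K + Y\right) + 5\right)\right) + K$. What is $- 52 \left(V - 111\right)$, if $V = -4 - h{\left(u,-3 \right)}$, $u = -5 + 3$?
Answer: $5720$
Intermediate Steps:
$u = -2$
$h{\left(K,Y \right)} = 5 + 2 K + 2 Y$ ($h{\left(K,Y \right)} = \left(Y + \left(5 + K + Y\right)\right) + K = \left(5 + K + 2 Y\right) + K = 5 + 2 K + 2 Y$)
$V = 1$ ($V = -4 - \left(5 + 2 \left(-2\right) + 2 \left(-3\right)\right) = -4 - \left(5 - 4 - 6\right) = -4 - -5 = -4 + 5 = 1$)
$- 52 \left(V - 111\right) = - 52 \left(1 - 111\right) = \left(-52\right) \left(-110\right) = 5720$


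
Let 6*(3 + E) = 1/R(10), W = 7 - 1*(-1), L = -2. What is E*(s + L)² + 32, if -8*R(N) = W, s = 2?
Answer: 32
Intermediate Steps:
W = 8 (W = 7 + 1 = 8)
R(N) = -1 (R(N) = -⅛*8 = -1)
E = -19/6 (E = -3 + (⅙)/(-1) = -3 + (⅙)*(-1) = -3 - ⅙ = -19/6 ≈ -3.1667)
E*(s + L)² + 32 = -19*(2 - 2)²/6 + 32 = -19/6*0² + 32 = -19/6*0 + 32 = 0 + 32 = 32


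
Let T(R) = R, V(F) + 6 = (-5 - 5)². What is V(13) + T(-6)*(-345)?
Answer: 2164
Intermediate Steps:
V(F) = 94 (V(F) = -6 + (-5 - 5)² = -6 + (-10)² = -6 + 100 = 94)
V(13) + T(-6)*(-345) = 94 - 6*(-345) = 94 + 2070 = 2164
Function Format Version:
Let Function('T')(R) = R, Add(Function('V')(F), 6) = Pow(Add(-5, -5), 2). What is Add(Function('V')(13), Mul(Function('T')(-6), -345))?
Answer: 2164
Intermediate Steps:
Function('V')(F) = 94 (Function('V')(F) = Add(-6, Pow(Add(-5, -5), 2)) = Add(-6, Pow(-10, 2)) = Add(-6, 100) = 94)
Add(Function('V')(13), Mul(Function('T')(-6), -345)) = Add(94, Mul(-6, -345)) = Add(94, 2070) = 2164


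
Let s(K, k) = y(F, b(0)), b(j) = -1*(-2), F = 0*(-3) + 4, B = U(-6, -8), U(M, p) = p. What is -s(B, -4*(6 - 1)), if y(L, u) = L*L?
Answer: -16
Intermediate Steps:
B = -8
F = 4 (F = 0 + 4 = 4)
b(j) = 2
y(L, u) = L²
s(K, k) = 16 (s(K, k) = 4² = 16)
-s(B, -4*(6 - 1)) = -1*16 = -16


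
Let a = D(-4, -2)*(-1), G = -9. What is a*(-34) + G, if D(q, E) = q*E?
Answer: 263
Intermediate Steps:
D(q, E) = E*q
a = -8 (a = -2*(-4)*(-1) = 8*(-1) = -8)
a*(-34) + G = -8*(-34) - 9 = 272 - 9 = 263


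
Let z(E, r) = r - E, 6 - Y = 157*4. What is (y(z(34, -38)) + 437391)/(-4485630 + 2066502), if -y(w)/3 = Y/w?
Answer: -5248381/29029536 ≈ -0.18079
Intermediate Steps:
Y = -622 (Y = 6 - 157*4 = 6 - 1*628 = 6 - 628 = -622)
y(w) = 1866/w (y(w) = -(-1866)/w = 1866/w)
(y(z(34, -38)) + 437391)/(-4485630 + 2066502) = (1866/(-38 - 1*34) + 437391)/(-4485630 + 2066502) = (1866/(-38 - 34) + 437391)/(-2419128) = (1866/(-72) + 437391)*(-1/2419128) = (1866*(-1/72) + 437391)*(-1/2419128) = (-311/12 + 437391)*(-1/2419128) = (5248381/12)*(-1/2419128) = -5248381/29029536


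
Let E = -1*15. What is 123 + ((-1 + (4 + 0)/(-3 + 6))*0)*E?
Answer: 123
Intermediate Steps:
E = -15
123 + ((-1 + (4 + 0)/(-3 + 6))*0)*E = 123 + ((-1 + (4 + 0)/(-3 + 6))*0)*(-15) = 123 + ((-1 + 4/3)*0)*(-15) = 123 + ((⅓)*0)*(-15) = 123 + 0*(-15) = 123 + 0 = 123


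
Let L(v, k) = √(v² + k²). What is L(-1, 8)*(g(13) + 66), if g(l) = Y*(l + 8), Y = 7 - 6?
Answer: 87*√65 ≈ 701.42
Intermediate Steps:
L(v, k) = √(k² + v²)
Y = 1
g(l) = 8 + l (g(l) = 1*(l + 8) = 1*(8 + l) = 8 + l)
L(-1, 8)*(g(13) + 66) = √(8² + (-1)²)*((8 + 13) + 66) = √(64 + 1)*(21 + 66) = √65*87 = 87*√65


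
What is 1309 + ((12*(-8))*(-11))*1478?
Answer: 1562077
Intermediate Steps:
1309 + ((12*(-8))*(-11))*1478 = 1309 - 96*(-11)*1478 = 1309 + 1056*1478 = 1309 + 1560768 = 1562077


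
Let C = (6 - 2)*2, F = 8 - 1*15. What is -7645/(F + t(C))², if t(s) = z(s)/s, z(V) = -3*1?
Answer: -489280/3481 ≈ -140.56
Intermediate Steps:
z(V) = -3
F = -7 (F = 8 - 15 = -7)
C = 8 (C = 4*2 = 8)
t(s) = -3/s
-7645/(F + t(C))² = -7645/(-7 - 3/8)² = -7645/((-59/8)²) = -7645/3481/64 = -7645*64/3481 = -489280/3481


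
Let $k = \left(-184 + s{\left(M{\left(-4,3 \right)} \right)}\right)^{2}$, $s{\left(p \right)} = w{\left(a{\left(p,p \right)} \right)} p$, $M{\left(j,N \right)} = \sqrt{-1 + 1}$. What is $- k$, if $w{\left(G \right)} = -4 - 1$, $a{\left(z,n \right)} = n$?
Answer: $-33856$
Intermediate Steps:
$w{\left(G \right)} = -5$
$M{\left(j,N \right)} = 0$ ($M{\left(j,N \right)} = \sqrt{0} = 0$)
$s{\left(p \right)} = - 5 p$
$k = 33856$ ($k = \left(-184 - 0\right)^{2} = \left(-184 + 0\right)^{2} = \left(-184\right)^{2} = 33856$)
$- k = \left(-1\right) 33856 = -33856$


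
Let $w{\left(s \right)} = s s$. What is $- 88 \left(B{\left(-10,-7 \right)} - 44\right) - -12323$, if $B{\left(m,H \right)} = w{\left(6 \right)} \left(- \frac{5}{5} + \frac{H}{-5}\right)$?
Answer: $\frac{74639}{5} \approx 14928.0$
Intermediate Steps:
$w{\left(s \right)} = s^{2}$
$B{\left(m,H \right)} = -36 - \frac{36 H}{5}$ ($B{\left(m,H \right)} = 6^{2} \left(- \frac{5}{5} + \frac{H}{-5}\right) = 36 \left(\left(-5\right) \frac{1}{5} + H \left(- \frac{1}{5}\right)\right) = 36 \left(-1 - \frac{H}{5}\right) = -36 - \frac{36 H}{5}$)
$- 88 \left(B{\left(-10,-7 \right)} - 44\right) - -12323 = - 88 \left(\left(-36 - - \frac{252}{5}\right) - 44\right) - -12323 = - 88 \left(\left(-36 + \frac{252}{5}\right) - 44\right) + 12323 = - 88 \left(\frac{72}{5} - 44\right) + 12323 = \left(-88\right) \left(- \frac{148}{5}\right) + 12323 = \frac{13024}{5} + 12323 = \frac{74639}{5}$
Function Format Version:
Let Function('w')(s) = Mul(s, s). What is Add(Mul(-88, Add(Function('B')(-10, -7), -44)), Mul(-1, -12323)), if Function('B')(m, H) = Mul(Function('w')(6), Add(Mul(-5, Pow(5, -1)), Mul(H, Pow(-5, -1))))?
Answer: Rational(74639, 5) ≈ 14928.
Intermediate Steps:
Function('w')(s) = Pow(s, 2)
Function('B')(m, H) = Add(-36, Mul(Rational(-36, 5), H)) (Function('B')(m, H) = Mul(Pow(6, 2), Add(Mul(-5, Pow(5, -1)), Mul(H, Pow(-5, -1)))) = Mul(36, Add(Mul(-5, Rational(1, 5)), Mul(H, Rational(-1, 5)))) = Mul(36, Add(-1, Mul(Rational(-1, 5), H))) = Add(-36, Mul(Rational(-36, 5), H)))
Add(Mul(-88, Add(Function('B')(-10, -7), -44)), Mul(-1, -12323)) = Add(Mul(-88, Add(Add(-36, Mul(Rational(-36, 5), -7)), -44)), Mul(-1, -12323)) = Add(Mul(-88, Add(Add(-36, Rational(252, 5)), -44)), 12323) = Add(Mul(-88, Add(Rational(72, 5), -44)), 12323) = Add(Mul(-88, Rational(-148, 5)), 12323) = Add(Rational(13024, 5), 12323) = Rational(74639, 5)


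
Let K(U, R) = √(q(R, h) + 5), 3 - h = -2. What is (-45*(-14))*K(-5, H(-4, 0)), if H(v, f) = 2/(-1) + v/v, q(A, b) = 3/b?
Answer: 252*√35 ≈ 1490.9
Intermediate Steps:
h = 5 (h = 3 - 1*(-2) = 3 + 2 = 5)
H(v, f) = -1 (H(v, f) = 2*(-1) + 1 = -2 + 1 = -1)
K(U, R) = 2*√35/5 (K(U, R) = √(3/5 + 5) = √(3*(⅕) + 5) = √(⅗ + 5) = √(28/5) = 2*√35/5)
(-45*(-14))*K(-5, H(-4, 0)) = (-45*(-14))*(2*√35/5) = 630*(2*√35/5) = 252*√35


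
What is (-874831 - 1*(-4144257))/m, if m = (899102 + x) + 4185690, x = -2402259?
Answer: 3269426/2682533 ≈ 1.2188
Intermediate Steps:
m = 2682533 (m = (899102 - 2402259) + 4185690 = -1503157 + 4185690 = 2682533)
(-874831 - 1*(-4144257))/m = (-874831 - 1*(-4144257))/2682533 = (-874831 + 4144257)*(1/2682533) = 3269426*(1/2682533) = 3269426/2682533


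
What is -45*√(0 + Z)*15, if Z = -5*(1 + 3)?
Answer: -1350*I*√5 ≈ -3018.7*I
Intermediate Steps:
Z = -20 (Z = -5*4 = -20)
-45*√(0 + Z)*15 = -45*√(0 - 20)*15 = -90*I*√5*15 = -1350*I*√5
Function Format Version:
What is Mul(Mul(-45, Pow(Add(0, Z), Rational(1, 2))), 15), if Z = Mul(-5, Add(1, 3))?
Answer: Mul(-1350, I, Pow(5, Rational(1, 2))) ≈ Mul(-3018.7, I)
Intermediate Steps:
Z = -20 (Z = Mul(-5, 4) = -20)
Mul(Mul(-45, Pow(Add(0, Z), Rational(1, 2))), 15) = Mul(Mul(-45, Pow(Add(0, -20), Rational(1, 2))), 15) = Mul(Mul(-45, Pow(-20, Rational(1, 2))), 15) = Mul(Mul(-45, Mul(2, I, Pow(5, Rational(1, 2)))), 15) = Mul(Mul(-90, I, Pow(5, Rational(1, 2))), 15) = Mul(-1350, I, Pow(5, Rational(1, 2)))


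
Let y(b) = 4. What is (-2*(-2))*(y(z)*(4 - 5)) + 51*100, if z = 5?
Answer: 5084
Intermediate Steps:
(-2*(-2))*(y(z)*(4 - 5)) + 51*100 = (-2*(-2))*(4*(4 - 5)) + 51*100 = 4*(4*(-1)) + 5100 = 4*(-4) + 5100 = -16 + 5100 = 5084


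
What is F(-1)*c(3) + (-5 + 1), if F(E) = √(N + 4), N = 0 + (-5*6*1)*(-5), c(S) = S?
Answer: -4 + 3*√154 ≈ 33.229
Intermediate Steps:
N = 150 (N = 0 - 30*1*(-5) = 0 - 30*(-5) = 0 + 150 = 150)
F(E) = √154 (F(E) = √(150 + 4) = √154)
F(-1)*c(3) + (-5 + 1) = √154*3 + (-5 + 1) = 3*√154 - 4 = -4 + 3*√154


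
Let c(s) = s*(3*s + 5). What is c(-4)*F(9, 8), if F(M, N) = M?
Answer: 252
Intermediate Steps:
c(s) = s*(5 + 3*s)
c(-4)*F(9, 8) = -4*(5 + 3*(-4))*9 = -4*(5 - 12)*9 = -4*(-7)*9 = 28*9 = 252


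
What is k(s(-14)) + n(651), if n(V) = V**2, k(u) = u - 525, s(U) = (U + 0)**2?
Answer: 423472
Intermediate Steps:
s(U) = U**2
k(u) = -525 + u
k(s(-14)) + n(651) = (-525 + (-14)**2) + 651**2 = (-525 + 196) + 423801 = -329 + 423801 = 423472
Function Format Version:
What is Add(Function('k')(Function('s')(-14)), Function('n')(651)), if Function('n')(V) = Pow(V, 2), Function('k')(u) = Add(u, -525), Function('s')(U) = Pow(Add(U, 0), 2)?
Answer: 423472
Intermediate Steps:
Function('s')(U) = Pow(U, 2)
Function('k')(u) = Add(-525, u)
Add(Function('k')(Function('s')(-14)), Function('n')(651)) = Add(Add(-525, Pow(-14, 2)), Pow(651, 2)) = Add(Add(-525, 196), 423801) = Add(-329, 423801) = 423472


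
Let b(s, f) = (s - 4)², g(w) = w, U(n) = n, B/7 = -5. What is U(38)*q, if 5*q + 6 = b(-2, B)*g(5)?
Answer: 6612/5 ≈ 1322.4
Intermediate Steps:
B = -35 (B = 7*(-5) = -35)
b(s, f) = (-4 + s)²
q = 174/5 (q = -6/5 + ((-4 - 2)²*5)/5 = -6/5 + ((-6)²*5)/5 = -6/5 + (36*5)/5 = -6/5 + (⅕)*180 = -6/5 + 36 = 174/5 ≈ 34.800)
U(38)*q = 38*(174/5) = 6612/5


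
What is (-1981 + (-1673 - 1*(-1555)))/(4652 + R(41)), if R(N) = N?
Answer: -2099/4693 ≈ -0.44726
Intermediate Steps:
(-1981 + (-1673 - 1*(-1555)))/(4652 + R(41)) = (-1981 + (-1673 - 1*(-1555)))/(4652 + 41) = (-1981 + (-1673 + 1555))/4693 = (-1981 - 118)*(1/4693) = -2099*1/4693 = -2099/4693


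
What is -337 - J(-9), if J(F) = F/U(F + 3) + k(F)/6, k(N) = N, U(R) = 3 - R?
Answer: -669/2 ≈ -334.50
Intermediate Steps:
J(F) = -1 + F/6 (J(F) = F/(3 - (F + 3)) + F/6 = F/(3 - (3 + F)) + F*(⅙) = F/(3 + (-3 - F)) + F/6 = F/((-F)) + F/6 = F*(-1/F) + F/6 = -1 + F/6)
-337 - J(-9) = -337 - (-1 + (⅙)*(-9)) = -337 - (-1 - 3/2) = -337 - 1*(-5/2) = -337 + 5/2 = -669/2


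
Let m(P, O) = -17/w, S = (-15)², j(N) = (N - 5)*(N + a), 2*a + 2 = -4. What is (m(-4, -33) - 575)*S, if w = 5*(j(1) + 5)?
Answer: -1682640/13 ≈ -1.2943e+5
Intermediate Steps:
a = -3 (a = -1 + (½)*(-4) = -1 - 2 = -3)
j(N) = (-5 + N)*(-3 + N) (j(N) = (N - 5)*(N - 3) = (-5 + N)*(-3 + N))
S = 225
w = 65 (w = 5*((15 + 1² - 8*1) + 5) = 5*((15 + 1 - 8) + 5) = 5*(8 + 5) = 5*13 = 65)
m(P, O) = -17/65
(m(-4, -33) - 575)*S = (-17/65 - 575)*225 = -37392/65*225 = -1682640/13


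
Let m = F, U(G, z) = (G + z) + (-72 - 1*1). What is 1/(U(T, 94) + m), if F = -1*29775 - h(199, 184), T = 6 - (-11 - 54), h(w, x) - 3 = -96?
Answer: -1/29590 ≈ -3.3795e-5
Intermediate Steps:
h(w, x) = -93 (h(w, x) = 3 - 96 = -93)
T = 71 (T = 6 - 1*(-65) = 6 + 65 = 71)
U(G, z) = -73 + G + z (U(G, z) = (G + z) + (-72 - 1) = (G + z) - 73 = -73 + G + z)
F = -29682 (F = -1*29775 - 1*(-93) = -29775 + 93 = -29682)
m = -29682
1/(U(T, 94) + m) = 1/((-73 + 71 + 94) - 29682) = 1/(92 - 29682) = 1/(-29590) = -1/29590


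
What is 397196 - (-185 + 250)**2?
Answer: 392971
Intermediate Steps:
397196 - (-185 + 250)**2 = 397196 - 1*65**2 = 397196 - 1*4225 = 397196 - 4225 = 392971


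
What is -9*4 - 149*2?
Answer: -334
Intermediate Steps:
-9*4 - 149*2 = -36 - 298 = -334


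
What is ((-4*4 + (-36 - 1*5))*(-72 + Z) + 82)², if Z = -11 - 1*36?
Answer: 47128225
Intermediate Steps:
Z = -47 (Z = -11 - 36 = -47)
((-4*4 + (-36 - 1*5))*(-72 + Z) + 82)² = ((-4*4 + (-36 - 1*5))*(-72 - 47) + 82)² = ((-16 + (-36 - 5))*(-119) + 82)² = ((-16 - 41)*(-119) + 82)² = (-57*(-119) + 82)² = (6783 + 82)² = 6865² = 47128225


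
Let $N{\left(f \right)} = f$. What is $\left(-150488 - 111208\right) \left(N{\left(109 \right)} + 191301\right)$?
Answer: $-50091231360$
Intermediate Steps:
$\left(-150488 - 111208\right) \left(N{\left(109 \right)} + 191301\right) = \left(-150488 - 111208\right) \left(109 + 191301\right) = \left(-150488 - 111208\right) 191410 = \left(-261696\right) 191410 = -50091231360$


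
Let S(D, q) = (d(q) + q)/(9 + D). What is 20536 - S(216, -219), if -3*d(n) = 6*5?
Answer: 4620829/225 ≈ 20537.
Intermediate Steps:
d(n) = -10 (d(n) = -2*5 = -⅓*30 = -10)
S(D, q) = (-10 + q)/(9 + D)
20536 - S(216, -219) = 20536 - (-10 - 219)/(9 + 216) = 20536 - (-229)/225 = 20536 - 1*(-229/225) = 20536 + 229/225 = 4620829/225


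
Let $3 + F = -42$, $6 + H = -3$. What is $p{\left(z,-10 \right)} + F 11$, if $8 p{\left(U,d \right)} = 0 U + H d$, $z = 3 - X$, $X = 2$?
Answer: $- \frac{1935}{4} \approx -483.75$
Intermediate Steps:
$H = -9$ ($H = -6 - 3 = -9$)
$z = 1$ ($z = 3 - 2 = 1$)
$F = -45$ ($F = -3 - 42 = -45$)
$p{\left(U,d \right)} = - \frac{9 d}{8}$ ($p{\left(U,d \right)} = \frac{0 U - 9 d}{8} = \frac{0 - 9 d}{8} = \frac{\left(-9\right) d}{8} = - \frac{9 d}{8}$)
$p{\left(z,-10 \right)} + F 11 = \left(- \frac{9}{8}\right) \left(-10\right) - 495 = \frac{45}{4} - 495 = - \frac{1935}{4}$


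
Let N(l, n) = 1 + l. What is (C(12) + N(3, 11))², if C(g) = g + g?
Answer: 784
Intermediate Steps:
C(g) = 2*g
(C(12) + N(3, 11))² = (2*12 + (1 + 3))² = (24 + 4)² = 28² = 784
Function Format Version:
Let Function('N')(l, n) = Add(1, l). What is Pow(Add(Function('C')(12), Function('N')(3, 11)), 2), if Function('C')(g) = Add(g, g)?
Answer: 784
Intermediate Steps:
Function('C')(g) = Mul(2, g)
Pow(Add(Function('C')(12), Function('N')(3, 11)), 2) = Pow(Add(Mul(2, 12), Add(1, 3)), 2) = Pow(Add(24, 4), 2) = Pow(28, 2) = 784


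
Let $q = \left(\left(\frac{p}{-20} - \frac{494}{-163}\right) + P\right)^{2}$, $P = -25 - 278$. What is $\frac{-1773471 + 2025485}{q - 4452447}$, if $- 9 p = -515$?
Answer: $- \frac{8677704915936}{150155234402447} \approx -0.057792$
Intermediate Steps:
$p = \frac{515}{9}$ ($p = \left(- \frac{1}{9}\right) \left(-515\right) = \frac{515}{9} \approx 57.222$)
$P = -303$
$q = \frac{3157760986081}{34433424}$ ($q = \left(\left(\frac{515}{9 \left(-20\right)} - \frac{494}{-163}\right) - 303\right)^{2} = \left(\left(\frac{515}{9} \left(- \frac{1}{20}\right) - - \frac{494}{163}\right) - 303\right)^{2} = \left(\left(- \frac{103}{36} + \frac{494}{163}\right) - 303\right)^{2} = \left(\frac{995}{5868} - 303\right)^{2} = \left(- \frac{1777009}{5868}\right)^{2} = \frac{3157760986081}{34433424} \approx 91706.0$)
$\frac{-1773471 + 2025485}{q - 4452447} = \frac{-1773471 + 2025485}{\frac{3157760986081}{34433424} - 4452447} = \frac{252014}{- \frac{150155234402447}{34433424}} = 252014 \left(- \frac{34433424}{150155234402447}\right) = - \frac{8677704915936}{150155234402447}$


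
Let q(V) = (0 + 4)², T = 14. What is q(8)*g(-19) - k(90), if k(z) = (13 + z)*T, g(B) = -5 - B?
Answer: -1218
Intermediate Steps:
q(V) = 16 (q(V) = 4² = 16)
k(z) = 182 + 14*z (k(z) = (13 + z)*14 = 182 + 14*z)
q(8)*g(-19) - k(90) = 16*(-5 - 1*(-19)) - (182 + 14*90) = 16*(-5 + 19) - (182 + 1260) = 16*14 - 1*1442 = 224 - 1442 = -1218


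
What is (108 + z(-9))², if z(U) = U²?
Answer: 35721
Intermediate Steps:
(108 + z(-9))² = (108 + (-9)²)² = (108 + 81)² = 189² = 35721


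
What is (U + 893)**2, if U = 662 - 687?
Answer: 753424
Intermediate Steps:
U = -25
(U + 893)**2 = (-25 + 893)**2 = 868**2 = 753424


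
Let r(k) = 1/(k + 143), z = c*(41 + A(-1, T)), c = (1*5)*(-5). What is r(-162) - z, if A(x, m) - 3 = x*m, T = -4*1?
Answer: 22799/19 ≈ 1199.9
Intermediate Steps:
T = -4
A(x, m) = 3 + m*x (A(x, m) = 3 + x*m = 3 + m*x)
c = -25 (c = 5*(-5) = -25)
z = -1200 (z = -25*(41 + (3 - 4*(-1))) = -25*(41 + (3 + 4)) = -25*(41 + 7) = -25*48 = -1200)
r(k) = 1/(143 + k)
r(-162) - z = 1/(143 - 162) - 1*(-1200) = 1/(-19) + 1200 = -1/19 + 1200 = 22799/19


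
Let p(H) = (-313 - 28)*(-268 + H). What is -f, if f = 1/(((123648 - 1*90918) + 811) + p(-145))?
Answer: -1/174374 ≈ -5.7348e-6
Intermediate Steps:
p(H) = 91388 - 341*H (p(H) = -341*(-268 + H) = 91388 - 341*H)
f = 1/174374 (f = 1/(((123648 - 1*90918) + 811) + (91388 - 341*(-145))) = 1/(((123648 - 90918) + 811) + (91388 + 49445)) = 1/((32730 + 811) + 140833) = 1/(33541 + 140833) = 1/174374 ≈ 5.7348e-6)
-f = -1*1/174374 = -1/174374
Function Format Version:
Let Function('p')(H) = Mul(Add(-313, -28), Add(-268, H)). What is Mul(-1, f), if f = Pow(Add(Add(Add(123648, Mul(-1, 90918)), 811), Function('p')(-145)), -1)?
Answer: Rational(-1, 174374) ≈ -5.7348e-6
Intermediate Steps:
Function('p')(H) = Add(91388, Mul(-341, H)) (Function('p')(H) = Mul(-341, Add(-268, H)) = Add(91388, Mul(-341, H)))
f = Rational(1, 174374) (f = Pow(Add(Add(Add(123648, Mul(-1, 90918)), 811), Add(91388, Mul(-341, -145))), -1) = Pow(Add(Add(Add(123648, -90918), 811), Add(91388, 49445)), -1) = Pow(Add(Add(32730, 811), 140833), -1) = Pow(Add(33541, 140833), -1) = Pow(174374, -1) = Rational(1, 174374) ≈ 5.7348e-6)
Mul(-1, f) = Mul(-1, Rational(1, 174374)) = Rational(-1, 174374)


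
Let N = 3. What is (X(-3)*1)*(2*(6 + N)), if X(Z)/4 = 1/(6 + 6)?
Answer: 6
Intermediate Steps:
X(Z) = ⅓ (X(Z) = 4/(6 + 6) = 4/12 = 4*(1/12) = ⅓)
(X(-3)*1)*(2*(6 + N)) = ((⅓)*1)*(2*(6 + 3)) = (2*9)/3 = (⅓)*18 = 6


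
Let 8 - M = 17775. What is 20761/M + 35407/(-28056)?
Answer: -1211546785/498470952 ≈ -2.4305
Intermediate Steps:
M = -17767 (M = 8 - 1*17775 = 8 - 17775 = -17767)
20761/M + 35407/(-28056) = 20761/(-17767) + 35407/(-28056) = 20761*(-1/17767) + 35407*(-1/28056) = -20761/17767 - 35407/28056 = -1211546785/498470952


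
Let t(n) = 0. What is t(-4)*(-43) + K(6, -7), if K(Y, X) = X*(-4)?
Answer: 28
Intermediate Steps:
K(Y, X) = -4*X
t(-4)*(-43) + K(6, -7) = 0*(-43) - 4*(-7) = 0 + 28 = 28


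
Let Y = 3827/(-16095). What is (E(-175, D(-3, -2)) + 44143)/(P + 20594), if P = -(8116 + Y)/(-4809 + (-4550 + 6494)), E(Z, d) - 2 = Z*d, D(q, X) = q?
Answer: 2059830857250/949764755143 ≈ 2.1688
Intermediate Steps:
Y = -3827/16095 (Y = 3827*(-1/16095) = -3827/16095 ≈ -0.23778)
E(Z, d) = 2 + Z*d
P = 130623193/46112175 (P = -(8116 - 3827/16095)/(-4809 + (-4550 + 6494)) = -130623193/(16095*(-4809 + 1944)) = -130623193/(16095*(-2865)) = -130623193*(-1)/(16095*2865) = -1*(-130623193/46112175) = 130623193/46112175 ≈ 2.8327)
(E(-175, D(-3, -2)) + 44143)/(P + 20594) = ((2 - 175*(-3)) + 44143)/(130623193/46112175 + 20594) = ((2 + 525) + 44143)/(949764755143/46112175) = (527 + 44143)*(46112175/949764755143) = 44670*(46112175/949764755143) = 2059830857250/949764755143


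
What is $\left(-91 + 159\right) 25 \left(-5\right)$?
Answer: $-8500$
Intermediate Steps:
$\left(-91 + 159\right) 25 \left(-5\right) = 68 \left(-125\right) = -8500$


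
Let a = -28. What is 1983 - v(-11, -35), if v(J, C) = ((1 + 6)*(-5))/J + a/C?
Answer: 108846/55 ≈ 1979.0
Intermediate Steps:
v(J, C) = -35/J - 28/C (v(J, C) = ((1 + 6)*(-5))/J - 28/C = (7*(-5))/J - 28/C = -35/J - 28/C)
1983 - v(-11, -35) = 1983 - (-35/(-11) - 28/(-35)) = 1983 - (-35*(-1/11) - 28*(-1/35)) = 1983 - (35/11 + ⅘) = 1983 - 1*219/55 = 1983 - 219/55 = 108846/55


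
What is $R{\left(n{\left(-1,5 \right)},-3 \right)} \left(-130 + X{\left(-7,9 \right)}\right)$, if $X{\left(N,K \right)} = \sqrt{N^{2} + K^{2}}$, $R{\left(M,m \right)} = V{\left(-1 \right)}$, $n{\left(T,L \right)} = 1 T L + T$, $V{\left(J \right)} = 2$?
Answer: $-260 + 2 \sqrt{130} \approx -237.2$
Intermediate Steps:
$n{\left(T,L \right)} = T + L T$ ($n{\left(T,L \right)} = T L + T = L T + T = T + L T$)
$R{\left(M,m \right)} = 2$
$X{\left(N,K \right)} = \sqrt{K^{2} + N^{2}}$
$R{\left(n{\left(-1,5 \right)},-3 \right)} \left(-130 + X{\left(-7,9 \right)}\right) = 2 \left(-130 + \sqrt{9^{2} + \left(-7\right)^{2}}\right) = 2 \left(-130 + \sqrt{81 + 49}\right) = 2 \left(-130 + \sqrt{130}\right) = -260 + 2 \sqrt{130}$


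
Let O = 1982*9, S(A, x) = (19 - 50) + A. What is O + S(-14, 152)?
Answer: 17793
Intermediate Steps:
S(A, x) = -31 + A
O = 17838
O + S(-14, 152) = 17838 + (-31 - 14) = 17838 - 45 = 17793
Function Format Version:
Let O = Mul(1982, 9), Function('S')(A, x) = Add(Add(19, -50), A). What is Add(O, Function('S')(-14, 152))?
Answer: 17793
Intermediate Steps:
Function('S')(A, x) = Add(-31, A)
O = 17838
Add(O, Function('S')(-14, 152)) = Add(17838, Add(-31, -14)) = Add(17838, -45) = 17793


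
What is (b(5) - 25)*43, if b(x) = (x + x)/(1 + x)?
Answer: -3010/3 ≈ -1003.3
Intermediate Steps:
b(x) = 2*x/(1 + x) (b(x) = (2*x)/(1 + x) = 2*x/(1 + x))
(b(5) - 25)*43 = (2*5/(1 + 5) - 25)*43 = (2*5/6 - 25)*43 = (2*5*(⅙) - 25)*43 = (5/3 - 25)*43 = -70/3*43 = -3010/3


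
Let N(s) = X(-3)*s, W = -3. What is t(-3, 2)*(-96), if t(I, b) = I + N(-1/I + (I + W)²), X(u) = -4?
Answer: 14240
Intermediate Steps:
N(s) = -4*s
t(I, b) = I - 4*(-3 + I)² + 4/I (t(I, b) = I - 4*(-1/I + (I - 3)²) = I - 4*(-1/I + (-3 + I)²) = I - 4*((-3 + I)² - 1/I) = I + (-4*(-3 + I)² + 4/I) = I - 4*(-3 + I)² + 4/I)
t(-3, 2)*(-96) = (-3 - 4*(-3 - 3)² + 4/(-3))*(-96) = (-3 - 4*(-6)² + 4*(-⅓))*(-96) = (-3 - 4*36 - 4/3)*(-96) = (-3 - 144 - 4/3)*(-96) = -445/3*(-96) = 14240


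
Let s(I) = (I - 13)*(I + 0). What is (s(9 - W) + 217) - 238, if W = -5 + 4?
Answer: -51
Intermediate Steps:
W = -1
s(I) = I*(-13 + I) (s(I) = (-13 + I)*I = I*(-13 + I))
(s(9 - W) + 217) - 238 = ((9 - 1*(-1))*(-13 + (9 - 1*(-1))) + 217) - 238 = ((9 + 1)*(-13 + (9 + 1)) + 217) - 238 = (10*(-13 + 10) + 217) - 238 = (10*(-3) + 217) - 238 = (-30 + 217) - 238 = 187 - 238 = -51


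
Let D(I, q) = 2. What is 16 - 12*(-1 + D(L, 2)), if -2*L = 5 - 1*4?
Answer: 4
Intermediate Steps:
L = -1/2 (L = -(5 - 1*4)/2 = -(5 - 4)/2 = -1/2*1 = -1/2 ≈ -0.50000)
16 - 12*(-1 + D(L, 2)) = 16 - 12*(-1 + 2) = 16 - 12*1 = 16 - 12 = 4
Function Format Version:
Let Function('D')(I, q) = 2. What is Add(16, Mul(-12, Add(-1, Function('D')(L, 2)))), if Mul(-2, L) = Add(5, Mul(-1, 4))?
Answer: 4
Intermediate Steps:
L = Rational(-1, 2) (L = Mul(Rational(-1, 2), Add(5, Mul(-1, 4))) = Mul(Rational(-1, 2), Add(5, -4)) = Mul(Rational(-1, 2), 1) = Rational(-1, 2) ≈ -0.50000)
Add(16, Mul(-12, Add(-1, Function('D')(L, 2)))) = Add(16, Mul(-12, Add(-1, 2))) = Add(16, Mul(-12, 1)) = Add(16, -12) = 4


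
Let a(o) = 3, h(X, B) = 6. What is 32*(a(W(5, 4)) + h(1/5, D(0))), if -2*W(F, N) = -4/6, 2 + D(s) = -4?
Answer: 288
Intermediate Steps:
D(s) = -6 (D(s) = -2 - 4 = -6)
W(F, N) = 1/3 (W(F, N) = -(-2)/6 = -1/2*(-2/3) = 1/3)
32*(a(W(5, 4)) + h(1/5, D(0))) = 32*(3 + 6) = 32*9 = 288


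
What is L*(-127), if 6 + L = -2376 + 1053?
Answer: 168783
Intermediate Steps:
L = -1329 (L = -6 + (-2376 + 1053) = -6 - 1323 = -1329)
L*(-127) = -1329*(-127) = 168783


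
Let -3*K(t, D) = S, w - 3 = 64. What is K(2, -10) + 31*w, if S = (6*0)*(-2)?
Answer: 2077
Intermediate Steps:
w = 67 (w = 3 + 64 = 67)
S = 0 (S = 0*(-2) = 0)
K(t, D) = 0 (K(t, D) = -⅓*0 = 0)
K(2, -10) + 31*w = 0 + 31*67 = 0 + 2077 = 2077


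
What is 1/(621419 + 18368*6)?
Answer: 1/731627 ≈ 1.3668e-6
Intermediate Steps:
1/(621419 + 18368*6) = 1/(621419 + 110208) = 1/731627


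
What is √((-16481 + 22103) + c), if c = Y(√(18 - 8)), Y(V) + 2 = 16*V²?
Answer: 34*√5 ≈ 76.026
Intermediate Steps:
Y(V) = -2 + 16*V²
c = 158 (c = -2 + 16*(√(18 - 8))² = -2 + 16*(√10)² = -2 + 16*10 = -2 + 160 = 158)
√((-16481 + 22103) + c) = √((-16481 + 22103) + 158) = √(5622 + 158) = √5780 = 34*√5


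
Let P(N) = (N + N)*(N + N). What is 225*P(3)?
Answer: 8100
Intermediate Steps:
P(N) = 4*N² (P(N) = (2*N)*(2*N) = 4*N²)
225*P(3) = 225*(4*3²) = 225*(4*9) = 225*36 = 8100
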